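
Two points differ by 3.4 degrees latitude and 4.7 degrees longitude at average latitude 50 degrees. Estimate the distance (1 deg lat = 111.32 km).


dlat_km = 3.4 * 111.32 = 378.488
dlon_km = 4.7 * 111.32 * cos(50) ≈ 336.309
dist = sqrt(378.488^2 + 336.309^2) ≈ 506.3 km

506.3 km


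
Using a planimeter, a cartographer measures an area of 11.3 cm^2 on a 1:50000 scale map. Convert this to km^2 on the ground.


ground_area = 11.3 * (50000/100)^2 = 2825000.0 m^2 = 2.825 km^2

2.825 km^2


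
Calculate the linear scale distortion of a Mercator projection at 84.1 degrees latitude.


SF = 1 / cos(84.1) = 1 / 0.102793 = 9.728

9.728


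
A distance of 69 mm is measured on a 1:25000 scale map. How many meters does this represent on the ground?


ground = 69 mm * 25000 / 1000 = 1725.0 m

1725.0 m


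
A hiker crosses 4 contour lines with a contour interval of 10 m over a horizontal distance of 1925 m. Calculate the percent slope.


elevation change = 4 * 10 = 40 m
slope = 40 / 1925 * 100 = 2.1%

2.1%


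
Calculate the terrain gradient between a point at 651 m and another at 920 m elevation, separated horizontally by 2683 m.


gradient = (920 - 651) / 2683 = 269 / 2683 = 0.1003

0.1003


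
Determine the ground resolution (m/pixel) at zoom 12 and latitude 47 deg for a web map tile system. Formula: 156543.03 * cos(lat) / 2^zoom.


res = 156543.03 * cos(47) / 2^12 = 156543.03 * 0.68199836 / 4096 = 26.06 m/pixel

26.06 m/pixel


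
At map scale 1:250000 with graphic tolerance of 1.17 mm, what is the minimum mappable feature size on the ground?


ground = 1.17 mm * 250000 / 1000 = 292.5 m

292.5 m


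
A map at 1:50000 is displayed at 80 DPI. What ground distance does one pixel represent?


pixel_cm = 2.54 / 80 = 0.03175 cm
ground = pixel_cm * 50000 / 100 = 2.54 * 50000 / (80 * 100) = 127000 / 8000 ≈ 15.88 m

15.88 m


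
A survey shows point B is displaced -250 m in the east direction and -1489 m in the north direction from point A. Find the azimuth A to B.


az = atan2(-250, -1489) = -170.5 deg
adjusted to 0-360: 189.5 degrees

189.5 degrees


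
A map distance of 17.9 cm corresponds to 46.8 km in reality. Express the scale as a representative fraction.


ground = 46.8 km = 4680000 cm; RF denominator = ground / map = 4680000 / 17.9 ≈ 261453; RF = 1:261453

1:261453


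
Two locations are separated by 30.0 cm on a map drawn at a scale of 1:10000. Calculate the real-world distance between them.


ground = 30.0 cm * 10000 / 100 = 3000.0 m = 3.0 km

3.0 km


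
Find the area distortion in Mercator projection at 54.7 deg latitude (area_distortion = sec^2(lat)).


area_distortion = 1/cos^2(54.7) = 2.995

2.995


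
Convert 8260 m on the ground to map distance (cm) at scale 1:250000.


map_cm = 8260 * 100 / 250000 = 3.304 cm ≈ 3.3 cm

3.3 cm


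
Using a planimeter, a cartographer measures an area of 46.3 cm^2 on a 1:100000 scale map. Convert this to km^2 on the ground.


ground_area = 46.3 * (100000/100)^2 = 46300000.0 m^2 = 46.3 km^2

46.3 km^2


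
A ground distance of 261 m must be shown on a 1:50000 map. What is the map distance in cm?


map_cm = 261 * 100 / 50000 = 0.522 cm ≈ 0.52 cm

0.52 cm


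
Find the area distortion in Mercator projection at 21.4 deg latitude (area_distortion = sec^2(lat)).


area_distortion = 1/cos^2(21.4) = 1.154

1.154


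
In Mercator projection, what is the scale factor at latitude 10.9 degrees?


SF = 1 / cos(10.9) = 1 / 0.981959 = 1.018

1.018


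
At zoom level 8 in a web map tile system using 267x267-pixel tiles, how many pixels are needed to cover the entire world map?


tiles per axis = 2^8 = 256
total tiles = 256^2 = 65536
pixels per axis = 256 * 267 = 68352
total pixels = 68352^2 = 4671995904

4671995904 pixels


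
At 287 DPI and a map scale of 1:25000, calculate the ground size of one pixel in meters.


pixel_cm = 2.54 / 287 ≈ 0.00885 cm
ground = pixel_cm * 25000 / 100 = 2.54 * 25000 / (287 * 100) = 63500 / 28700 ≈ 2.21 m

2.21 m


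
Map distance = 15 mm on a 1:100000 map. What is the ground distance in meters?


ground = 15 mm * 100000 / 1000 = 1500.0 m

1500.0 m


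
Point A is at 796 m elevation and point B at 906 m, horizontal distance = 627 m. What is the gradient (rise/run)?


gradient = (906 - 796) / 627 = 110 / 627 = 0.1754

0.1754


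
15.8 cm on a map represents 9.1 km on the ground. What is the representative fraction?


ground = 9.1 km = 910000 cm; RF denominator = ground / map = 910000 / 15.8 ≈ 57595; RF = 1:57595

1:57595


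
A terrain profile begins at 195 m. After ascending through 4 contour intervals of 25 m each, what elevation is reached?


elevation = 195 + 4 * 25 = 295 m

295 m


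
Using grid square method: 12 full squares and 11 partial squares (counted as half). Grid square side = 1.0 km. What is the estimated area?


effective squares = 12 + 11 * 0.5 = 17.5
area = 17.5 * 1.0 = 17.5 km^2

17.5 km^2


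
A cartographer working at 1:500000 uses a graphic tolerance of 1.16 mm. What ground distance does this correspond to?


ground = 1.16 mm * 500000 / 1000 = 580.0 m

580.0 m


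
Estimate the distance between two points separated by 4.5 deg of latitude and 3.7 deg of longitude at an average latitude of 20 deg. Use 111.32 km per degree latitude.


dlat_km = 4.5 * 111.32 = 500.94
dlon_km = 3.7 * 111.32 * cos(20) ≈ 387.044
dist = sqrt(500.94^2 + 387.044^2) ≈ 633.0 km

633.0 km


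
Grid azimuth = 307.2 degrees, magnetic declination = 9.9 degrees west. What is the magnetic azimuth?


magnetic azimuth = grid azimuth - declination (east +ve)
mag_az = 307.2 - -9.9 = 317.1 degrees

317.1 degrees


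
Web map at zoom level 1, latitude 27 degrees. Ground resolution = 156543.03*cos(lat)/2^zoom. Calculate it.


res = 156543.03 * cos(27) / 2^1 = 156543.03 * 0.89100652 / 2 = 69740.43 m/pixel

69740.43 m/pixel


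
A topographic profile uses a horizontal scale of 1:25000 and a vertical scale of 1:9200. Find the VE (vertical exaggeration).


VE = horizontal_scale / vertical_scale = 25000 / 9200 ≈ 2.7

2.7x


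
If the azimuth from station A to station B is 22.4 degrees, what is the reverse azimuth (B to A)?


back azimuth = (22.4 + 180) mod 360 = 202.4 degrees

202.4 degrees


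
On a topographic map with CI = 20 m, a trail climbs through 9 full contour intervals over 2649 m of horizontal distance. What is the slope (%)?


elevation change = 9 * 20 = 180 m
slope = 180 / 2649 * 100 = 6.8%

6.8%


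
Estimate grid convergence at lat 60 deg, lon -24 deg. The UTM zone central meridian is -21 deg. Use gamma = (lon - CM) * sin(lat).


gamma = (-24 - -21) * sin(60) = -3 * 0.866025 = -2.598 degrees

-2.598 degrees


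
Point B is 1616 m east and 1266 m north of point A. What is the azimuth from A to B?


az = atan2(1616, 1266) = 51.9 deg
adjusted to 0-360: 51.9 degrees

51.9 degrees


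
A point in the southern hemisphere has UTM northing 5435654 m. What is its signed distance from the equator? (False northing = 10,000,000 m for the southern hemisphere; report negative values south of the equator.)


For southern: actual = 5435654 - 10000000 = -4564346 m

-4564346 m


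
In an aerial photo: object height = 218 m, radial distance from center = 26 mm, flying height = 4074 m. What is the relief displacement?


d = h * r / H = 218 * 26 / 4074 = 1.39 mm

1.39 mm


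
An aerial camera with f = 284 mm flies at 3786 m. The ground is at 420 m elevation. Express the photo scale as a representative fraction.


scale = f / (H - h) = 284 mm / 3366 m = 284 / 3366000 = 1:11852

1:11852


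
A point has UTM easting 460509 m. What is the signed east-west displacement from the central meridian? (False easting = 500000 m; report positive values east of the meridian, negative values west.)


displacement = 460509 - 500000 = -39491 m

-39491 m


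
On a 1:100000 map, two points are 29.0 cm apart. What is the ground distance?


ground = 29.0 cm * 100000 / 100 = 29000.0 m = 29.0 km

29.0 km


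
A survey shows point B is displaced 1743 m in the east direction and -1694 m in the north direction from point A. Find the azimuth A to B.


az = atan2(1743, -1694) = 134.2 deg
adjusted to 0-360: 134.2 degrees

134.2 degrees


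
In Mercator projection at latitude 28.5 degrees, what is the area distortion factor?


area_distortion = 1/cos^2(28.5) = 1.295

1.295


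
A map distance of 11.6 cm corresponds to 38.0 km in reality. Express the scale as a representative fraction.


ground = 38.0 km = 3800000 cm; RF denominator = ground / map = 3800000 / 11.6 ≈ 327586; RF = 1:327586

1:327586


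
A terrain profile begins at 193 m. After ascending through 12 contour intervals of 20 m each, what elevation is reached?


elevation = 193 + 12 * 20 = 433 m

433 m


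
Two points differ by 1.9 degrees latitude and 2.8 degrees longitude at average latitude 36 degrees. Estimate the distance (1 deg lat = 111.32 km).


dlat_km = 1.9 * 111.32 = 211.508
dlon_km = 2.8 * 111.32 * cos(36) ≈ 252.167
dist = sqrt(211.508^2 + 252.167^2) ≈ 329.1 km

329.1 km


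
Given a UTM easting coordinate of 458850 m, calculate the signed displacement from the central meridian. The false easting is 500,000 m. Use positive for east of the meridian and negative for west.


displacement = 458850 - 500000 = -41150 m

-41150 m


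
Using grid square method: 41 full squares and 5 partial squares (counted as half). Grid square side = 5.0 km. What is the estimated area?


effective squares = 41 + 5 * 0.5 = 43.5
area = 43.5 * 25.0 = 1087.5 km^2

1087.5 km^2


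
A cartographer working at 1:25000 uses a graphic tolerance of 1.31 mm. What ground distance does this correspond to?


ground = 1.31 mm * 25000 / 1000 = 32.75 m

32.75 m


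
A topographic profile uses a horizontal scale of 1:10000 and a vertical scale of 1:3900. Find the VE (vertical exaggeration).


VE = horizontal_scale / vertical_scale = 10000 / 3900 ≈ 2.6

2.6x


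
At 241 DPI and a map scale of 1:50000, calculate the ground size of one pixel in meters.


pixel_cm = 2.54 / 241 ≈ 0.010539 cm
ground = pixel_cm * 50000 / 100 = 2.54 * 50000 / (241 * 100) = 127000 / 24100 ≈ 5.27 m

5.27 m


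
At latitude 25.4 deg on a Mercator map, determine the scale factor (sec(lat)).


SF = 1 / cos(25.4) = 1 / 0.903335 = 1.107

1.107


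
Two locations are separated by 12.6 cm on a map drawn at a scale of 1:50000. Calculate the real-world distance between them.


ground = 12.6 cm * 50000 / 100 = 6300.0 m = 6.3 km

6.3 km


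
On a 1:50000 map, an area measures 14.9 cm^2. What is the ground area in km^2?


ground_area = 14.9 * (50000/100)^2 = 3725000.0 m^2 = 3.725 km^2

3.725 km^2


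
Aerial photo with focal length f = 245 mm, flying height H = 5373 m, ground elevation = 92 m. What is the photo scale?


scale = f / (H - h) = 245 mm / 5281 m = 245 / 5281000 = 1:21555

1:21555


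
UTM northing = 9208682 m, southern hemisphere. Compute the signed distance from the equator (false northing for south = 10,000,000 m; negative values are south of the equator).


For southern: actual = 9208682 - 10000000 = -791318 m

-791318 m


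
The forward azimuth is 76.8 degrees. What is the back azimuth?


back azimuth = (76.8 + 180) mod 360 = 256.8 degrees

256.8 degrees


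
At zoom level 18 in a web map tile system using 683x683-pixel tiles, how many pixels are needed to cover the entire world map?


tiles per axis = 2^18 = 262144
total tiles = 262144^2 = 68719476736
pixels per axis = 262144 * 683 = 179044352
total pixels = 179044352^2 = 32056879983099904

32056879983099904 pixels


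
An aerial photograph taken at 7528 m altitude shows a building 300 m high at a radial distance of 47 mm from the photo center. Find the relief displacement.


d = h * r / H = 300 * 47 / 7528 = 1.87 mm

1.87 mm


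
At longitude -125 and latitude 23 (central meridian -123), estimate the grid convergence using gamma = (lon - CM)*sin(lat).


gamma = (-125 - -123) * sin(23) = -2 * 0.390731 = -0.781 degrees

-0.781 degrees


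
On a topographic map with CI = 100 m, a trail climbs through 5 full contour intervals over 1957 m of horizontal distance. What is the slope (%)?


elevation change = 5 * 100 = 500 m
slope = 500 / 1957 * 100 = 25.5%

25.5%


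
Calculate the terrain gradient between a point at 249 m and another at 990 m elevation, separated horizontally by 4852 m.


gradient = (990 - 249) / 4852 = 741 / 4852 = 0.1527

0.1527


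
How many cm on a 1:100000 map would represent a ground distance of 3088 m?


map_cm = 3088 * 100 / 100000 = 3.088 cm ≈ 3.09 cm

3.09 cm


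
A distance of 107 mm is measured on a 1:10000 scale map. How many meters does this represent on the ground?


ground = 107 mm * 10000 / 1000 = 1070.0 m

1070.0 m


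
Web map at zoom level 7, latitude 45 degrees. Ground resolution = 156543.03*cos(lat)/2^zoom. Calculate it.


res = 156543.03 * cos(45) / 2^7 = 156543.03 * 0.70710678 / 128 = 864.79 m/pixel

864.79 m/pixel


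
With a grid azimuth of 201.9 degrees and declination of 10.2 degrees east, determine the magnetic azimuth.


magnetic azimuth = grid azimuth - declination (east +ve)
mag_az = 201.9 - 10.2 = 191.7 degrees

191.7 degrees


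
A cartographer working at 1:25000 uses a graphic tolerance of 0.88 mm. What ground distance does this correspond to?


ground = 0.88 mm * 25000 / 1000 = 22.0 m

22.0 m


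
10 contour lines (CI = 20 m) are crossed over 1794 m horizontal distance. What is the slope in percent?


elevation change = 10 * 20 = 200 m
slope = 200 / 1794 * 100 = 11.1%

11.1%


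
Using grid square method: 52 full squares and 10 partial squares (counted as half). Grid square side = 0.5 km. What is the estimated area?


effective squares = 52 + 10 * 0.5 = 57.0
area = 57.0 * 0.25 = 14.25 km^2

14.25 km^2


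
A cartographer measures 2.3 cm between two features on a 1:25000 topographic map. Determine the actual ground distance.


ground = 2.3 cm * 25000 / 100 = 575.0 m

575.0 m


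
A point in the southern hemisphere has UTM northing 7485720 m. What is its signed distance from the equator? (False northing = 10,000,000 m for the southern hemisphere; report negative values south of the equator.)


For southern: actual = 7485720 - 10000000 = -2514280 m

-2514280 m


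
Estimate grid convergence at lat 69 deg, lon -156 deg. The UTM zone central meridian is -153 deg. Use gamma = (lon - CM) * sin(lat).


gamma = (-156 - -153) * sin(69) = -3 * 0.93358 = -2.801 degrees

-2.801 degrees


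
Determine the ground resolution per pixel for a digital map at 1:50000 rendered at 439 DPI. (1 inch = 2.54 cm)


pixel_cm = 2.54 / 439 ≈ 0.005786 cm
ground = pixel_cm * 50000 / 100 = 2.54 * 50000 / (439 * 100) = 127000 / 43900 ≈ 2.89 m

2.89 m


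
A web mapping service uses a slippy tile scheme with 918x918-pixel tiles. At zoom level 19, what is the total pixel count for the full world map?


tiles per axis = 2^19 = 524288
total tiles = 524288^2 = 274877906944
pixels per axis = 524288 * 918 = 481296384
total pixels = 481296384^2 = 231646209251475456

231646209251475456 pixels


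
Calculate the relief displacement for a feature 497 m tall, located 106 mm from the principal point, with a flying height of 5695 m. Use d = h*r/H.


d = h * r / H = 497 * 106 / 5695 = 9.25 mm

9.25 mm


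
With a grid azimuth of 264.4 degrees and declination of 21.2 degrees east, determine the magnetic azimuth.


magnetic azimuth = grid azimuth - declination (east +ve)
mag_az = 264.4 - 21.2 = 243.2 degrees

243.2 degrees


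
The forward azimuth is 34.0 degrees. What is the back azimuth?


back azimuth = (34.0 + 180) mod 360 = 214.0 degrees

214.0 degrees


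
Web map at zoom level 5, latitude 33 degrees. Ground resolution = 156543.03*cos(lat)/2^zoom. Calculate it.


res = 156543.03 * cos(33) / 2^5 = 156543.03 * 0.83867057 / 32 = 4102.75 m/pixel

4102.75 m/pixel


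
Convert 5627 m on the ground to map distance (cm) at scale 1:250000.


map_cm = 5627 * 100 / 250000 = 2.2508 cm ≈ 2.25 cm

2.25 cm


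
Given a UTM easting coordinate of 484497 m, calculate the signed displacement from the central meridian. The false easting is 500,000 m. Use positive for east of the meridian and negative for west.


displacement = 484497 - 500000 = -15503 m

-15503 m


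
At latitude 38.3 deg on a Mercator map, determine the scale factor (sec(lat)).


SF = 1 / cos(38.3) = 1 / 0.784776 = 1.274

1.274


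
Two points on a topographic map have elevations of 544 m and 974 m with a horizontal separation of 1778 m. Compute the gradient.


gradient = (974 - 544) / 1778 = 430 / 1778 = 0.2418

0.2418


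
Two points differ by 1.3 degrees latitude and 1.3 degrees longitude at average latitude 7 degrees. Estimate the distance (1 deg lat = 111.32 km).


dlat_km = 1.3 * 111.32 = 144.716
dlon_km = 1.3 * 111.32 * cos(7) ≈ 143.637
dist = sqrt(144.716^2 + 143.637^2) ≈ 203.9 km

203.9 km


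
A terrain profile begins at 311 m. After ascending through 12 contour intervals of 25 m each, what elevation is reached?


elevation = 311 + 12 * 25 = 611 m

611 m


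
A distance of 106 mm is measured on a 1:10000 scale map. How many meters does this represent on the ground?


ground = 106 mm * 10000 / 1000 = 1060.0 m

1060.0 m


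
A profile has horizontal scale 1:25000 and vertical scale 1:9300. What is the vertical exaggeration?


VE = horizontal_scale / vertical_scale = 25000 / 9300 ≈ 2.7

2.7x


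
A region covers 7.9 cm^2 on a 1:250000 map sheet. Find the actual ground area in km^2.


ground_area = 7.9 * (250000/100)^2 = 49375000.0 m^2 = 49.375 km^2

49.375 km^2


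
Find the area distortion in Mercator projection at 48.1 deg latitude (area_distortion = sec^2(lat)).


area_distortion = 1/cos^2(48.1) = 2.242

2.242


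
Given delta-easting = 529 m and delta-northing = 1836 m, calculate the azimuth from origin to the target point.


az = atan2(529, 1836) = 16.1 deg
adjusted to 0-360: 16.1 degrees

16.1 degrees


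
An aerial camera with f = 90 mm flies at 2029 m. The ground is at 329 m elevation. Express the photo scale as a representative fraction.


scale = f / (H - h) = 90 mm / 1700 m = 90 / 1700000 = 1:18889

1:18889


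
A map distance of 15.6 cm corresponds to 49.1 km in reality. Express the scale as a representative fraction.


ground = 49.1 km = 4910000 cm; RF denominator = ground / map = 4910000 / 15.6 ≈ 314744; RF = 1:314744

1:314744


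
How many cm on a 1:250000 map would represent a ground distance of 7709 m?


map_cm = 7709 * 100 / 250000 = 3.0836 cm ≈ 3.08 cm

3.08 cm


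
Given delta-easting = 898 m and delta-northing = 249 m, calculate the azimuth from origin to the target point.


az = atan2(898, 249) = 74.5 deg
adjusted to 0-360: 74.5 degrees

74.5 degrees


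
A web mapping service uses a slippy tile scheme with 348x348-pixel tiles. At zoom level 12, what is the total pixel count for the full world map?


tiles per axis = 2^12 = 4096
total tiles = 4096^2 = 16777216
pixels per axis = 4096 * 348 = 1425408
total pixels = 1425408^2 = 2031787966464

2031787966464 pixels


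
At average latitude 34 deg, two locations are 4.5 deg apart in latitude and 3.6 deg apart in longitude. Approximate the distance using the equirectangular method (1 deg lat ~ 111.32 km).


dlat_km = 4.5 * 111.32 = 500.94
dlon_km = 3.6 * 111.32 * cos(34) ≈ 332.238
dist = sqrt(500.94^2 + 332.238^2) ≈ 601.1 km

601.1 km


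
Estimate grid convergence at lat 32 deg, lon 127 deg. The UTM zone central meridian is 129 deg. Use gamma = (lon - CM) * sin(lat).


gamma = (127 - 129) * sin(32) = -2 * 0.529919 = -1.06 degrees

-1.06 degrees


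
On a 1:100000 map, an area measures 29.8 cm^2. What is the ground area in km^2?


ground_area = 29.8 * (100000/100)^2 = 29800000.0 m^2 = 29.8 km^2

29.8 km^2


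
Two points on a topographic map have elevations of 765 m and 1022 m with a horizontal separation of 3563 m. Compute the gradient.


gradient = (1022 - 765) / 3563 = 257 / 3563 = 0.0721

0.0721


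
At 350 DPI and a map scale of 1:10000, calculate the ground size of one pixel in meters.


pixel_cm = 2.54 / 350 ≈ 0.007257 cm
ground = pixel_cm * 10000 / 100 = 2.54 * 10000 / (350 * 100) = 25400 / 35000 ≈ 0.73 m

0.73 m


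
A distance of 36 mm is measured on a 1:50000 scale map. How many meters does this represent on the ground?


ground = 36 mm * 50000 / 1000 = 1800.0 m

1800.0 m


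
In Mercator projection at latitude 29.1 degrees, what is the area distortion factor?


area_distortion = 1/cos^2(29.1) = 1.31

1.31


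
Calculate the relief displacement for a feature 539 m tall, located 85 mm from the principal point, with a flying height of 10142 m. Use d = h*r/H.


d = h * r / H = 539 * 85 / 10142 = 4.52 mm

4.52 mm


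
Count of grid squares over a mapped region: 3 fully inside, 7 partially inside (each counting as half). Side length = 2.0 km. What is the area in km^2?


effective squares = 3 + 7 * 0.5 = 6.5
area = 6.5 * 4.0 = 26.0 km^2

26.0 km^2


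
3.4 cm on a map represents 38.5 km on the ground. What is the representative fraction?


ground = 38.5 km = 3850000 cm; RF denominator = ground / map = 3850000 / 3.4 ≈ 1132353; RF = 1:1132353

1:1132353


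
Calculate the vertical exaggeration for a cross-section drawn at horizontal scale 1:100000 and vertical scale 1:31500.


VE = horizontal_scale / vertical_scale = 100000 / 31500 ≈ 3.2

3.2x


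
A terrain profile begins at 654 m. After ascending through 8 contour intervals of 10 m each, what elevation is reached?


elevation = 654 + 8 * 10 = 734 m

734 m


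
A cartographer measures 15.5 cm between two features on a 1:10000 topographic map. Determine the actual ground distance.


ground = 15.5 cm * 10000 / 100 = 1550.0 m = 1.55 km

1.55 km


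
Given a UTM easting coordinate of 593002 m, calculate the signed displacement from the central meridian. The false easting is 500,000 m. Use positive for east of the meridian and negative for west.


displacement = 593002 - 500000 = 93002 m

93002 m


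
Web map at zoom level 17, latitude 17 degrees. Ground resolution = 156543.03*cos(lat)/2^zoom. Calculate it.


res = 156543.03 * cos(17) / 2^17 = 156543.03 * 0.95630476 / 131072 = 1.14 m/pixel

1.14 m/pixel


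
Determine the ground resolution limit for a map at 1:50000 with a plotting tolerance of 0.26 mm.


ground = 0.26 mm * 50000 / 1000 = 13.0 m

13.0 m


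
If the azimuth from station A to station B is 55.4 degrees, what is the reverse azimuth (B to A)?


back azimuth = (55.4 + 180) mod 360 = 235.4 degrees

235.4 degrees


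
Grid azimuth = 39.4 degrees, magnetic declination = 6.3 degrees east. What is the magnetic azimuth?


magnetic azimuth = grid azimuth - declination (east +ve)
mag_az = 39.4 - 6.3 = 33.1 degrees

33.1 degrees


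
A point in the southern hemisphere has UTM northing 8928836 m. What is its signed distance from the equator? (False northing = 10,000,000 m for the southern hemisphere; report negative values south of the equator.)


For southern: actual = 8928836 - 10000000 = -1071164 m

-1071164 m


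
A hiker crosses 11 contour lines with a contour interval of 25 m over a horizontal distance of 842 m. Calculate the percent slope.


elevation change = 11 * 25 = 275 m
slope = 275 / 842 * 100 = 32.7%

32.7%


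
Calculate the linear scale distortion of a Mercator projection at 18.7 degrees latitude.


SF = 1 / cos(18.7) = 1 / 0.94721 = 1.056

1.056


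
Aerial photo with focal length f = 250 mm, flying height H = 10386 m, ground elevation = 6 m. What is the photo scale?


scale = f / (H - h) = 250 mm / 10380 m = 250 / 10380000 = 1:41520

1:41520


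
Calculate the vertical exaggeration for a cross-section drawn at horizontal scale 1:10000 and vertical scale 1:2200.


VE = horizontal_scale / vertical_scale = 10000 / 2200 ≈ 4.5

4.5x


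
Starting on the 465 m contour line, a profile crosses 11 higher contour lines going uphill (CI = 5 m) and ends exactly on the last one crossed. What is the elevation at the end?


elevation = 465 + 11 * 5 = 520 m

520 m


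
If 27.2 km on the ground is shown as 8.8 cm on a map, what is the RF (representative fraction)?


ground = 27.2 km = 2720000 cm; RF denominator = ground / map = 2720000 / 8.8 ≈ 309091; RF = 1:309091

1:309091


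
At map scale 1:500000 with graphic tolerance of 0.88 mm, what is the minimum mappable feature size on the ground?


ground = 0.88 mm * 500000 / 1000 = 440.0 m

440.0 m


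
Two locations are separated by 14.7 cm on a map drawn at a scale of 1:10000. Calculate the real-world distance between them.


ground = 14.7 cm * 10000 / 100 = 1470.0 m = 1.47 km

1.47 km


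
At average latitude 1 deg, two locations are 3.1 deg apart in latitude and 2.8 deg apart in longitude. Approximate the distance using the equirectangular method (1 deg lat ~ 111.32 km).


dlat_km = 3.1 * 111.32 = 345.092
dlon_km = 2.8 * 111.32 * cos(1) ≈ 311.649
dist = sqrt(345.092^2 + 311.649^2) ≈ 465.0 km

465.0 km


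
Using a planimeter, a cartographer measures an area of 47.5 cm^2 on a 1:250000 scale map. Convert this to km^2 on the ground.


ground_area = 47.5 * (250000/100)^2 = 296875000.0 m^2 = 296.875 km^2

296.875 km^2


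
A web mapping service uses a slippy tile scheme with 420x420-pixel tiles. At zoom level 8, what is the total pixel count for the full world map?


tiles per axis = 2^8 = 256
total tiles = 256^2 = 65536
pixels per axis = 256 * 420 = 107520
total pixels = 107520^2 = 11560550400

11560550400 pixels


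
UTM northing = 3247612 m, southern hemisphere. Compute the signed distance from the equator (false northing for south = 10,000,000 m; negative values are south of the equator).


For southern: actual = 3247612 - 10000000 = -6752388 m

-6752388 m


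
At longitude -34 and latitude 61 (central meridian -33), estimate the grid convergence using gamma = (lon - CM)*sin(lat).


gamma = (-34 - -33) * sin(61) = -1 * 0.87462 = -0.875 degrees

-0.875 degrees


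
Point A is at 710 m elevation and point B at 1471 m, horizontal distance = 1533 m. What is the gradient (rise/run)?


gradient = (1471 - 710) / 1533 = 761 / 1533 = 0.4964

0.4964


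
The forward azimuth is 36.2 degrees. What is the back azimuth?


back azimuth = (36.2 + 180) mod 360 = 216.2 degrees

216.2 degrees


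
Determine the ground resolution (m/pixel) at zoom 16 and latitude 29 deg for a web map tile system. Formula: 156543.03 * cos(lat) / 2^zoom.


res = 156543.03 * cos(29) / 2^16 = 156543.03 * 0.87461971 / 65536 = 2.09 m/pixel

2.09 m/pixel


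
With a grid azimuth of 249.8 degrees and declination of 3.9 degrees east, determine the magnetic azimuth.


magnetic azimuth = grid azimuth - declination (east +ve)
mag_az = 249.8 - 3.9 = 245.9 degrees

245.9 degrees


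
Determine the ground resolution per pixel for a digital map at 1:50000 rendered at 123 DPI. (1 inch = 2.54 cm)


pixel_cm = 2.54 / 123 ≈ 0.02065 cm
ground = pixel_cm * 50000 / 100 = 2.54 * 50000 / (123 * 100) = 127000 / 12300 ≈ 10.33 m

10.33 m


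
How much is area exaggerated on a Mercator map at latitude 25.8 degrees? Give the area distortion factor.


area_distortion = 1/cos^2(25.8) = 1.234

1.234


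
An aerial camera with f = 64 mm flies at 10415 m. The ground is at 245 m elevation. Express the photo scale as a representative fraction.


scale = f / (H - h) = 64 mm / 10170 m = 64 / 10170000 = 1:158906

1:158906


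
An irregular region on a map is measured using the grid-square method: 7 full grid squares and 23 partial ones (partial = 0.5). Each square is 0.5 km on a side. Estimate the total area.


effective squares = 7 + 23 * 0.5 = 18.5
area = 18.5 * 0.25 = 4.625 km^2

4.625 km^2


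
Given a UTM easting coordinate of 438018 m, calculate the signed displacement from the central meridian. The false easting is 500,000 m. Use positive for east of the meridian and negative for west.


displacement = 438018 - 500000 = -61982 m

-61982 m


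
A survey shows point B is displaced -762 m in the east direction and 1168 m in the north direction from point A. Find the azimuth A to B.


az = atan2(-762, 1168) = -33.1 deg
adjusted to 0-360: 326.9 degrees

326.9 degrees


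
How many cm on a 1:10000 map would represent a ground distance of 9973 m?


map_cm = 9973 * 100 / 10000 = 99.73 cm

99.73 cm


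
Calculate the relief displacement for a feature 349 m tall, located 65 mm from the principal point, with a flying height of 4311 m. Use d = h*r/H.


d = h * r / H = 349 * 65 / 4311 = 5.26 mm

5.26 mm


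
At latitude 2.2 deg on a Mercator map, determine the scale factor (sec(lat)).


SF = 1 / cos(2.2) = 1 / 0.999263 = 1.001

1.001


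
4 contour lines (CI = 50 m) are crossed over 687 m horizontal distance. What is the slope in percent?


elevation change = 4 * 50 = 200 m
slope = 200 / 687 * 100 = 29.1%

29.1%


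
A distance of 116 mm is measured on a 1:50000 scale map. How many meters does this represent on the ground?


ground = 116 mm * 50000 / 1000 = 5800.0 m

5800.0 m


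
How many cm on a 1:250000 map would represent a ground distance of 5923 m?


map_cm = 5923 * 100 / 250000 = 2.3692 cm ≈ 2.37 cm

2.37 cm


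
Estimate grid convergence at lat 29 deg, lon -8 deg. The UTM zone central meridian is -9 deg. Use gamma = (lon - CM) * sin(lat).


gamma = (-8 - -9) * sin(29) = 1 * 0.48481 = 0.485 degrees

0.485 degrees


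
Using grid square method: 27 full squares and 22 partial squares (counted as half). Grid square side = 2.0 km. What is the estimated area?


effective squares = 27 + 22 * 0.5 = 38.0
area = 38.0 * 4.0 = 152.0 km^2

152.0 km^2


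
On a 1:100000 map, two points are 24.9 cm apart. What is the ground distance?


ground = 24.9 cm * 100000 / 100 = 24900.0 m = 24.9 km

24.9 km


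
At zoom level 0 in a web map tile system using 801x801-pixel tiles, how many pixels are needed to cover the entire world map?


tiles per axis = 2^0 = 1
total tiles = 1^2 = 1
pixels per axis = 1 * 801 = 801
total pixels = 801^2 = 641601

641601 pixels


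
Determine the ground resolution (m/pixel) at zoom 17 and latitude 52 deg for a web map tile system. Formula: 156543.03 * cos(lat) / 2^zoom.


res = 156543.03 * cos(52) / 2^17 = 156543.03 * 0.61566148 / 131072 = 0.74 m/pixel

0.74 m/pixel


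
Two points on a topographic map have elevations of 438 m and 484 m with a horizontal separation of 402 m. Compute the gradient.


gradient = (484 - 438) / 402 = 46 / 402 = 0.1144

0.1144


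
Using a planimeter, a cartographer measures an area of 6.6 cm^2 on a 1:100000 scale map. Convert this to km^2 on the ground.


ground_area = 6.6 * (100000/100)^2 = 6600000.0 m^2 = 6.6 km^2

6.6 km^2


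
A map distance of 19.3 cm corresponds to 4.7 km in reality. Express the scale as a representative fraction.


ground = 4.7 km = 470000 cm; RF denominator = ground / map = 470000 / 19.3 ≈ 24352; RF = 1:24352

1:24352


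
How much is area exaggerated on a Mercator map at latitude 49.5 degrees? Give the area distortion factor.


area_distortion = 1/cos^2(49.5) = 2.371

2.371


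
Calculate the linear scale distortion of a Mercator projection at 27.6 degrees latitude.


SF = 1 / cos(27.6) = 1 / 0.886204 = 1.128

1.128


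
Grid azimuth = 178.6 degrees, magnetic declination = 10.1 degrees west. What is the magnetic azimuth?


magnetic azimuth = grid azimuth - declination (east +ve)
mag_az = 178.6 - -10.1 = 188.7 degrees

188.7 degrees


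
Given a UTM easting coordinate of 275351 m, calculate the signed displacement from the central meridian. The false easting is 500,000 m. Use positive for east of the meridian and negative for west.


displacement = 275351 - 500000 = -224649 m

-224649 m


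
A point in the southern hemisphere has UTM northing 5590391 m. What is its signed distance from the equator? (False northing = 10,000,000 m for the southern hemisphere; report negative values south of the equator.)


For southern: actual = 5590391 - 10000000 = -4409609 m

-4409609 m


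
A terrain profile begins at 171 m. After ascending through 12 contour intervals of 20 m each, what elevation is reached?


elevation = 171 + 12 * 20 = 411 m

411 m


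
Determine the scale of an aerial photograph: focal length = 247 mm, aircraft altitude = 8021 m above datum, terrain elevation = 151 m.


scale = f / (H - h) = 247 mm / 7870 m = 247 / 7870000 = 1:31862

1:31862


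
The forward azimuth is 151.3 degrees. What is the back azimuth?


back azimuth = (151.3 + 180) mod 360 = 331.3 degrees

331.3 degrees


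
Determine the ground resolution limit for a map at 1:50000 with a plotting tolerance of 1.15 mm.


ground = 1.15 mm * 50000 / 1000 = 57.5 m

57.5 m


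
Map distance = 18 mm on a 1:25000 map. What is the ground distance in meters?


ground = 18 mm * 25000 / 1000 = 450.0 m

450.0 m


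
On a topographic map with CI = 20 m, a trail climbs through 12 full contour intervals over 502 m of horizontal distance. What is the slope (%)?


elevation change = 12 * 20 = 240 m
slope = 240 / 502 * 100 = 47.8%

47.8%


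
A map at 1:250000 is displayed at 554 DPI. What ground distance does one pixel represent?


pixel_cm = 2.54 / 554 ≈ 0.004585 cm
ground = pixel_cm * 250000 / 100 = 2.54 * 250000 / (554 * 100) = 635000 / 55400 ≈ 11.46 m

11.46 m


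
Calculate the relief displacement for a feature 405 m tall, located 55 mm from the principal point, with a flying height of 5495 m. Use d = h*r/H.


d = h * r / H = 405 * 55 / 5495 = 4.05 mm

4.05 mm


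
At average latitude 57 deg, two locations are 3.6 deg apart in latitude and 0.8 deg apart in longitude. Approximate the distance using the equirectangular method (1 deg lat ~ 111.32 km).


dlat_km = 3.6 * 111.32 = 400.752
dlon_km = 0.8 * 111.32 * cos(57) ≈ 48.503
dist = sqrt(400.752^2 + 48.503^2) ≈ 403.7 km

403.7 km


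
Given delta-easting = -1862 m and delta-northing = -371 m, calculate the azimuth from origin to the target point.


az = atan2(-1862, -371) = -101.3 deg
adjusted to 0-360: 258.7 degrees

258.7 degrees


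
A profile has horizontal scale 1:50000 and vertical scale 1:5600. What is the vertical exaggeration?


VE = horizontal_scale / vertical_scale = 50000 / 5600 ≈ 8.9

8.9x


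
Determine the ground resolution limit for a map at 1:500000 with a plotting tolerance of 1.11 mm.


ground = 1.11 mm * 500000 / 1000 = 555.0 m

555.0 m


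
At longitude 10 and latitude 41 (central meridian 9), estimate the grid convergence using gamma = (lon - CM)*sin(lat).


gamma = (10 - 9) * sin(41) = 1 * 0.656059 = 0.656 degrees

0.656 degrees


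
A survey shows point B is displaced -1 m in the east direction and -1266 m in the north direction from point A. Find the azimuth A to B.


az = atan2(-1, -1266) = -180.0 deg
adjusted to 0-360: 180.0 degrees

180.0 degrees


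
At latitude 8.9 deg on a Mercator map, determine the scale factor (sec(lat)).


SF = 1 / cos(8.9) = 1 / 0.98796 = 1.012

1.012


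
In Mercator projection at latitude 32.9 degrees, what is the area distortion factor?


area_distortion = 1/cos^2(32.9) = 1.419

1.419


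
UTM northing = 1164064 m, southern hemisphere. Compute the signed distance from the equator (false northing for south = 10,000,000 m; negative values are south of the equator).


For southern: actual = 1164064 - 10000000 = -8835936 m

-8835936 m


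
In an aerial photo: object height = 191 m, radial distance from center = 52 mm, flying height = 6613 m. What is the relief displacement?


d = h * r / H = 191 * 52 / 6613 = 1.5 mm

1.5 mm


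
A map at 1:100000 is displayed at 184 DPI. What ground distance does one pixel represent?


pixel_cm = 2.54 / 184 ≈ 0.013804 cm
ground = pixel_cm * 100000 / 100 = 2.54 * 100000 / (184 * 100) = 254000 / 18400 ≈ 13.8 m

13.8 m


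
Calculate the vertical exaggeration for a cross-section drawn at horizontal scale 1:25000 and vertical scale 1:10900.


VE = horizontal_scale / vertical_scale = 25000 / 10900 ≈ 2.3

2.3x


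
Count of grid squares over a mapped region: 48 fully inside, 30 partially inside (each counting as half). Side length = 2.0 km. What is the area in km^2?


effective squares = 48 + 30 * 0.5 = 63.0
area = 63.0 * 4.0 = 252.0 km^2

252.0 km^2


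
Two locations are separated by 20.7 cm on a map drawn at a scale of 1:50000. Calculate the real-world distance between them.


ground = 20.7 cm * 50000 / 100 = 10350.0 m = 10.35 km

10.35 km


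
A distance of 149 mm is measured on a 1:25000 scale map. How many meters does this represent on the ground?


ground = 149 mm * 25000 / 1000 = 3725.0 m

3725.0 m


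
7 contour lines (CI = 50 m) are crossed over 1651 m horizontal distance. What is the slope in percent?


elevation change = 7 * 50 = 350 m
slope = 350 / 1651 * 100 = 21.2%

21.2%


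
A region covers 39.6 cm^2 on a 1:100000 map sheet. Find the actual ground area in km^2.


ground_area = 39.6 * (100000/100)^2 = 39600000.0 m^2 = 39.6 km^2

39.6 km^2


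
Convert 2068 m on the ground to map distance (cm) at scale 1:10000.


map_cm = 2068 * 100 / 10000 = 20.68 cm

20.68 cm


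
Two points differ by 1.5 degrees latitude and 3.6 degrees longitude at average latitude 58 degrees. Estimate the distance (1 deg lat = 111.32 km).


dlat_km = 1.5 * 111.32 = 166.98
dlon_km = 3.6 * 111.32 * cos(58) ≈ 212.366
dist = sqrt(166.98^2 + 212.366^2) ≈ 270.2 km

270.2 km


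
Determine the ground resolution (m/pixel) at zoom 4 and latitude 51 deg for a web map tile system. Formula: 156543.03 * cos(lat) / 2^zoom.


res = 156543.03 * cos(51) / 2^4 = 156543.03 * 0.62932039 / 16 = 6157.23 m/pixel

6157.23 m/pixel


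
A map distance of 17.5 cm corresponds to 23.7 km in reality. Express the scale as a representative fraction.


ground = 23.7 km = 2370000 cm; RF denominator = ground / map = 2370000 / 17.5 ≈ 135429; RF = 1:135429

1:135429


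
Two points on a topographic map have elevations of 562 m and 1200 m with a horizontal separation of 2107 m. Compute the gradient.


gradient = (1200 - 562) / 2107 = 638 / 2107 = 0.3028

0.3028


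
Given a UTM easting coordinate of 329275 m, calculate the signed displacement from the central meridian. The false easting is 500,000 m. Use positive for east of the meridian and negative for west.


displacement = 329275 - 500000 = -170725 m

-170725 m


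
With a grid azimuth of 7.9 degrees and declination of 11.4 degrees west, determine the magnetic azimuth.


magnetic azimuth = grid azimuth - declination (east +ve)
mag_az = 7.9 - -11.4 = 19.3 degrees

19.3 degrees


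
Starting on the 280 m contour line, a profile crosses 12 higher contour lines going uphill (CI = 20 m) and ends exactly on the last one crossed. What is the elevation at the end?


elevation = 280 + 12 * 20 = 520 m

520 m


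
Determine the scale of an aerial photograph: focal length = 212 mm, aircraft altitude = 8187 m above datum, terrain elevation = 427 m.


scale = f / (H - h) = 212 mm / 7760 m = 212 / 7760000 = 1:36604

1:36604


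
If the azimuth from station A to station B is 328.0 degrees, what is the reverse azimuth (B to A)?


back azimuth = (328.0 + 180) mod 360 = 148.0 degrees

148.0 degrees
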